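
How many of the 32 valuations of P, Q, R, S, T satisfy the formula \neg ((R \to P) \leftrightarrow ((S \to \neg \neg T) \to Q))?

P | Q | R | S | T | φ
- | - | - | - | - | -
0 | 0 | 0 | 0 | 0 | 1
0 | 0 | 0 | 0 | 1 | 1
0 | 0 | 0 | 1 | 0 | 0
0 | 0 | 0 | 1 | 1 | 1
0 | 0 | 1 | 0 | 0 | 0
0 | 0 | 1 | 0 | 1 | 0
0 | 0 | 1 | 1 | 0 | 1
0 | 0 | 1 | 1 | 1 | 0
0 | 1 | 0 | 0 | 0 | 0
0 | 1 | 0 | 0 | 1 | 0
0 | 1 | 0 | 1 | 0 | 0
0 | 1 | 0 | 1 | 1 | 0
0 | 1 | 1 | 0 | 0 | 1
0 | 1 | 1 | 0 | 1 | 1
0 | 1 | 1 | 1 | 0 | 1
0 | 1 | 1 | 1 | 1 | 1
1 | 0 | 0 | 0 | 0 | 1
1 | 0 | 0 | 0 | 1 | 1
1 | 0 | 0 | 1 | 0 | 0
1 | 0 | 0 | 1 | 1 | 1
1 | 0 | 1 | 0 | 0 | 1
1 | 0 | 1 | 0 | 1 | 1
1 | 0 | 1 | 1 | 0 | 0
1 | 0 | 1 | 1 | 1 | 1
1 | 1 | 0 | 0 | 0 | 0
1 | 1 | 0 | 0 | 1 | 0
1 | 1 | 0 | 1 | 0 | 0
1 | 1 | 0 | 1 | 1 | 0
1 | 1 | 1 | 0 | 0 | 0
1 | 1 | 1 | 0 | 1 | 0
1 | 1 | 1 | 1 | 0 | 0
1 | 1 | 1 | 1 | 1 | 0
The formula is true on 14 of the 32 rows.

14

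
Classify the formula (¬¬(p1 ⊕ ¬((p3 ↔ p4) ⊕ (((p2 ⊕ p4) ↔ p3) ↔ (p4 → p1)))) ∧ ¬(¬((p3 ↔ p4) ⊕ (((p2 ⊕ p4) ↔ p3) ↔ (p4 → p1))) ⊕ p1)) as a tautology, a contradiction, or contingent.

p1 | p2 | p3 | p4 || (p3 ↔ p4) | (p2 ⊕ p4) | ((p2 ⊕ p4) ↔ p3) | (p4 → p1) | φ
0  | 0  | 0  | 0  ||     1     |     0     |        1         |     1     | 0
0  | 0  | 0  | 1  ||     0     |     1     |        0         |     0     | 0
0  | 0  | 1  | 0  ||     0     |     0     |        0         |     1     | 0
0  | 0  | 1  | 1  ||     1     |     1     |        1         |     0     | 0
0  | 1  | 0  | 0  ||     1     |     1     |        0         |     1     | 0
0  | 1  | 0  | 1  ||     0     |     0     |        1         |     0     | 0
0  | 1  | 1  | 0  ||     0     |     1     |        1         |     1     | 0
0  | 1  | 1  | 1  ||     1     |     0     |        0         |     0     | 0
1  | 0  | 0  | 0  ||     1     |     0     |        1         |     1     | 0
1  | 0  | 0  | 1  ||     0     |     1     |        0         |     1     | 0
1  | 0  | 1  | 0  ||     0     |     0     |        0         |     1     | 0
1  | 0  | 1  | 1  ||     1     |     1     |        1         |     1     | 0
1  | 1  | 0  | 0  ||     1     |     1     |        0         |     1     | 0
1  | 1  | 0  | 1  ||     0     |     0     |        1         |     1     | 0
1  | 1  | 1  | 0  ||     0     |     1     |        1         |     1     | 0
1  | 1  | 1  | 1  ||     1     |     0     |        0         |     1     | 0
Every row is 0, so the formula is a contradiction.

contradiction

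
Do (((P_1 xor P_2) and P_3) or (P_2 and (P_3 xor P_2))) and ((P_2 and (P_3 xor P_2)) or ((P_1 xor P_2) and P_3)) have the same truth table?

equivalent

P_1 | P_2 | P_3 || φ | ψ
 T  |  T  |  T  || F | F
 T  |  T  |  F  || T | T
 T  |  F  |  T  || T | T
 T  |  F  |  F  || F | F
 F  |  T  |  T  || T | T
 F  |  T  |  F  || T | T
 F  |  F  |  T  || F | F
 F  |  F  |  F  || F | F
The columns for φ and ψ agree on every row, so they are logically equivalent.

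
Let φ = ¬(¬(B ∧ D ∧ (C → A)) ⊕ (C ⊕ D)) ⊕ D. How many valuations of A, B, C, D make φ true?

A | B | C | D || φ
0 | 0 | 0 | 0 || 0
0 | 0 | 0 | 1 || 0
0 | 0 | 1 | 0 || 1
0 | 0 | 1 | 1 || 1
0 | 1 | 0 | 0 || 0
0 | 1 | 0 | 1 || 1
0 | 1 | 1 | 0 || 1
0 | 1 | 1 | 1 || 1
1 | 0 | 0 | 0 || 0
1 | 0 | 0 | 1 || 0
1 | 0 | 1 | 0 || 1
1 | 0 | 1 | 1 || 1
1 | 1 | 0 | 0 || 0
1 | 1 | 0 | 1 || 1
1 | 1 | 1 | 0 || 1
1 | 1 | 1 | 1 || 0
The formula is true on 9 of the 16 rows.

9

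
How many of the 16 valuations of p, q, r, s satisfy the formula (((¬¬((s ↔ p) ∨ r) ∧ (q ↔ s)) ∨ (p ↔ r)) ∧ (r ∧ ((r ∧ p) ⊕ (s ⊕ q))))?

2

p | q | r | s | (s ↔ p) | ((s ↔ p) ∨ r) | ¬((s ↔ p) ∨ r) | ¬¬((s ↔ p) ∨ r) | (q ↔ s) | (¬¬((s ↔ p) ∨ r) ∧ (q ↔ s)) | (p ↔ r) | (r ∧ p) | (s ⊕ q) | ((r ∧ p) ⊕ (s ⊕ q)) | (r ∧ ((r ∧ p) ⊕ (s ⊕ q))) | φ
- | - | - | - | ------- | ------------- | -------------- | --------------- | ------- | --------------------------- | ------- | ------- | ------- | ------------------- | ------------------------- | -
T | T | T | T |    T    |       T       |       F        |        T        |    T    |              T              |    T    |    T    |    F    |          T          |             T             | T
T | T | T | F |    F    |       T       |       F        |        T        |    F    |              F              |    T    |    T    |    T    |          F          |             F             | F
T | T | F | T |    T    |       T       |       F        |        T        |    T    |              T              |    F    |    F    |    F    |          F          |             F             | F
T | T | F | F |    F    |       F       |       T        |        F        |    F    |              F              |    F    |    F    |    T    |          T          |             F             | F
T | F | T | T |    T    |       T       |       F        |        T        |    F    |              F              |    T    |    T    |    T    |          F          |             F             | F
T | F | T | F |    F    |       T       |       F        |        T        |    T    |              T              |    T    |    T    |    F    |          T          |             T             | T
T | F | F | T |    T    |       T       |       F        |        T        |    F    |              F              |    F    |    F    |    T    |          T          |             F             | F
T | F | F | F |    F    |       F       |       T        |        F        |    T    |              F              |    F    |    F    |    F    |          F          |             F             | F
F | T | T | T |    F    |       T       |       F        |        T        |    T    |              T              |    F    |    F    |    F    |          F          |             F             | F
F | T | T | F |    T    |       T       |       F        |        T        |    F    |              F              |    F    |    F    |    T    |          T          |             T             | F
F | T | F | T |    F    |       F       |       T        |        F        |    T    |              F              |    T    |    F    |    F    |          F          |             F             | F
F | T | F | F |    T    |       T       |       F        |        T        |    F    |              F              |    T    |    F    |    T    |          T          |             F             | F
F | F | T | T |    F    |       T       |       F        |        T        |    F    |              F              |    F    |    F    |    T    |          T          |             T             | F
F | F | T | F |    T    |       T       |       F        |        T        |    T    |              T              |    F    |    F    |    F    |          F          |             F             | F
F | F | F | T |    F    |       F       |       T        |        F        |    F    |              F              |    T    |    F    |    T    |          T          |             F             | F
F | F | F | F |    T    |       T       |       F        |        T        |    T    |              T              |    T    |    F    |    F    |          F          |             F             | F
The formula is true on 2 of the 16 rows.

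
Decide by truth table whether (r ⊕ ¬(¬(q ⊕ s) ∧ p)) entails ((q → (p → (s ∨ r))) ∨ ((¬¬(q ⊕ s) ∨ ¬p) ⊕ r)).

yes

p | q | r | s || φ | ψ
T | T | T | T || T | T
T | T | T | F || F | T
T | T | F | T || F | T
T | T | F | F || T | T
T | F | T | T || F | T
T | F | T | F || T | T
T | F | F | T || T | T
T | F | F | F || F | T
F | T | T | T || F | T
F | T | T | F || F | T
F | T | F | T || T | T
F | T | F | F || T | T
F | F | T | T || F | T
F | F | T | F || F | T
F | F | F | T || T | T
F | F | F | F || T | T
In every row where φ is true, ψ is also true, so φ ⊨ ψ.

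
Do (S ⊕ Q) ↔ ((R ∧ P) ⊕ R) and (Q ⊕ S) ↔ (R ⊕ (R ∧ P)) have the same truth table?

P | Q | R | S || φ | ψ
1 | 1 | 1 | 1 || 1 | 1
1 | 1 | 1 | 0 || 0 | 0
1 | 1 | 0 | 1 || 1 | 1
1 | 1 | 0 | 0 || 0 | 0
1 | 0 | 1 | 1 || 0 | 0
1 | 0 | 1 | 0 || 1 | 1
1 | 0 | 0 | 1 || 0 | 0
1 | 0 | 0 | 0 || 1 | 1
0 | 1 | 1 | 1 || 0 | 0
0 | 1 | 1 | 0 || 1 | 1
0 | 1 | 0 | 1 || 1 | 1
0 | 1 | 0 | 0 || 0 | 0
0 | 0 | 1 | 1 || 1 | 1
0 | 0 | 1 | 0 || 0 | 0
0 | 0 | 0 | 1 || 0 | 0
0 | 0 | 0 | 0 || 1 | 1
The columns for φ and ψ agree on every row, so they are logically equivalent.

equivalent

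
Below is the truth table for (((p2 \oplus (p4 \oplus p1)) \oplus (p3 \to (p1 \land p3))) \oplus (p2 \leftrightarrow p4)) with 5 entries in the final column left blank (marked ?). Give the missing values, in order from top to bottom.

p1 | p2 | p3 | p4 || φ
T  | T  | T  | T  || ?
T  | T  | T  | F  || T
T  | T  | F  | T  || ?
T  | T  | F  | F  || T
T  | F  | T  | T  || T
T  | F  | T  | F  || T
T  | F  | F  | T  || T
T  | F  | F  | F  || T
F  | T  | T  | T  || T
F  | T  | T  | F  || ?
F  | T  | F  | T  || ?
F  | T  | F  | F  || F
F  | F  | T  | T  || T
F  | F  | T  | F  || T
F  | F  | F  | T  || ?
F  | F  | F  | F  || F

T, T, T, F, F

Row p1=T, p2=T, p3=T, p4=T: ((p2 \oplus (p4 \oplus p1)) \oplus (p3 \to (p1 \land p3))) = F, (p2 \leftrightarrow p4) = T, so the formula = T.
Row p1=T, p2=T, p3=F, p4=T: ((p2 \oplus (p4 \oplus p1)) \oplus (p3 \to (p1 \land p3))) = F, (p2 \leftrightarrow p4) = T, so the formula = T.
Row p1=F, p2=T, p3=T, p4=F: ((p2 \oplus (p4 \oplus p1)) \oplus (p3 \to (p1 \land p3))) = T, (p2 \leftrightarrow p4) = F, so the formula = T.
Row p1=F, p2=T, p3=F, p4=T: ((p2 \oplus (p4 \oplus p1)) \oplus (p3 \to (p1 \land p3))) = T, (p2 \leftrightarrow p4) = T, so the formula = F.
Row p1=F, p2=F, p3=F, p4=T: ((p2 \oplus (p4 \oplus p1)) \oplus (p3 \to (p1 \land p3))) = F, (p2 \leftrightarrow p4) = F, so the formula = F.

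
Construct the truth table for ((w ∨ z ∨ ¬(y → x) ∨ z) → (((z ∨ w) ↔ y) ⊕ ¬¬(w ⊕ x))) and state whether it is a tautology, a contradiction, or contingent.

x  y  z  w  |  (y → x)  ¬(y → x)  (w ∨ z ∨ ¬(y → x) ∨ z)  (z ∨ w)  ((z ∨ w) ↔ y)  (w ⊕ x)  ¬(w ⊕ x)  ¬¬(w ⊕ x)  (((z ∨ w) ↔ y) ⊕ ¬¬(w ⊕ x))  φ
0  0  0  0  |     1        0                0                0           1           0        1          0                   1               1
0  0  0  1  |     1        0                1                1           0           1        0          1                   1               1
0  0  1  0  |     1        0                1                1           0           0        1          0                   0               0
0  0  1  1  |     1        0                1                1           0           1        0          1                   1               1
0  1  0  0  |     0        1                1                0           0           0        1          0                   0               0
0  1  0  1  |     0        1                1                1           1           1        0          1                   0               0
0  1  1  0  |     0        1                1                1           1           0        1          0                   1               1
0  1  1  1  |     0        1                1                1           1           1        0          1                   0               0
1  0  0  0  |     1        0                0                0           1           1        0          1                   0               1
1  0  0  1  |     1        0                1                1           0           0        1          0                   0               0
1  0  1  0  |     1        0                1                1           0           1        0          1                   1               1
1  0  1  1  |     1        0                1                1           0           0        1          0                   0               0
1  1  0  0  |     1        0                0                0           0           1        0          1                   1               1
1  1  0  1  |     1        0                1                1           1           0        1          0                   1               1
1  1  1  0  |     1        0                1                1           1           1        0          1                   0               0
1  1  1  1  |     1        0                1                1           1           0        1          0                   1               1
9 of 16 rows are 1, so the formula is contingent.

contingent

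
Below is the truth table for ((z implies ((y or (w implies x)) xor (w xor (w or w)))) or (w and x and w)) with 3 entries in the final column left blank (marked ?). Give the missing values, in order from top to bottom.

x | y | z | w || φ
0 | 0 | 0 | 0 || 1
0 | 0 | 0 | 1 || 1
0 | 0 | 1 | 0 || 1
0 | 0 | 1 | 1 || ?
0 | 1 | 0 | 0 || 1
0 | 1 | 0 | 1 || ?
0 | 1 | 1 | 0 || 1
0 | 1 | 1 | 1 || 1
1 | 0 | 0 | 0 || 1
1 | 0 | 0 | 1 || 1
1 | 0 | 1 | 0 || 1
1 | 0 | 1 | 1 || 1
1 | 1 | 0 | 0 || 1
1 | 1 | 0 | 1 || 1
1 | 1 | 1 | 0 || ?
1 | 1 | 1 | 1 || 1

Row x=0, y=0, z=1, w=1: (z implies ((y or (w implies x)) xor (w xor (w or w)))) = 0, (w and x and w) = 0, so the formula = 0.
Row x=0, y=1, z=0, w=1: (z implies ((y or (w implies x)) xor (w xor (w or w)))) = 1, (w and x and w) = 0, so the formula = 1.
Row x=1, y=1, z=1, w=0: (z implies ((y or (w implies x)) xor (w xor (w or w)))) = 1, (w and x and w) = 0, so the formula = 1.

0, 1, 1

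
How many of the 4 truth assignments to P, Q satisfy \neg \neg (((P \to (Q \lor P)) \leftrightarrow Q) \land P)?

P  Q  |  (Q \lor P)  (P \to (Q \lor P))  φ
T  T  |      T               T           T
T  F  |      T               T           F
F  T  |      T               T           F
F  F  |      F               T           F
The formula is true on 1 of the 4 rows.

1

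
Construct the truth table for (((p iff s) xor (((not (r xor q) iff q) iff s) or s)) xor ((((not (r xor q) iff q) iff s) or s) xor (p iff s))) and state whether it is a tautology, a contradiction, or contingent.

p | q | r | s | (p iff s) | (r xor q) | not (r xor q) | (not (r xor q) iff q) | φ
- | - | - | - | --------- | --------- | ------------- | --------------------- | -
1 | 1 | 1 | 1 |     1     |     0     |       1       |           1           | 0
1 | 1 | 1 | 0 |     0     |     0     |       1       |           1           | 0
1 | 1 | 0 | 1 |     1     |     1     |       0       |           0           | 0
1 | 1 | 0 | 0 |     0     |     1     |       0       |           0           | 0
1 | 0 | 1 | 1 |     1     |     1     |       0       |           1           | 0
1 | 0 | 1 | 0 |     0     |     1     |       0       |           1           | 0
1 | 0 | 0 | 1 |     1     |     0     |       1       |           0           | 0
1 | 0 | 0 | 0 |     0     |     0     |       1       |           0           | 0
0 | 1 | 1 | 1 |     0     |     0     |       1       |           1           | 0
0 | 1 | 1 | 0 |     1     |     0     |       1       |           1           | 0
0 | 1 | 0 | 1 |     0     |     1     |       0       |           0           | 0
0 | 1 | 0 | 0 |     1     |     1     |       0       |           0           | 0
0 | 0 | 1 | 1 |     0     |     1     |       0       |           1           | 0
0 | 0 | 1 | 0 |     1     |     1     |       0       |           1           | 0
0 | 0 | 0 | 1 |     0     |     0     |       1       |           0           | 0
0 | 0 | 0 | 0 |     1     |     0     |       1       |           0           | 0
Every row is 0, so the formula is a contradiction.

contradiction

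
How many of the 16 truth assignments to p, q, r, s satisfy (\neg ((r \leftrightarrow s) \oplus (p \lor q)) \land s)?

4

p | q | r | s | φ
- | - | - | - | -
T | T | T | T | T
T | T | T | F | F
T | T | F | T | F
T | T | F | F | F
T | F | T | T | T
T | F | T | F | F
T | F | F | T | F
T | F | F | F | F
F | T | T | T | T
F | T | T | F | F
F | T | F | T | F
F | T | F | F | F
F | F | T | T | F
F | F | T | F | F
F | F | F | T | T
F | F | F | F | F
The formula is true on 4 of the 16 rows.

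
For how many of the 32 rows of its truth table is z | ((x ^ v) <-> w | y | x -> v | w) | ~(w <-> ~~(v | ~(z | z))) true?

28

x  y  z  w  v  |  φ
F  F  F  F  F  |  T
F  F  F  F  T  |  T
F  F  F  T  F  |  F
F  F  F  T  T  |  T
F  F  T  F  F  |  T
F  F  T  F  T  |  T
F  F  T  T  F  |  T
F  F  T  T  T  |  T
F  T  F  F  F  |  T
F  T  F  F  T  |  T
F  T  F  T  F  |  F
F  T  F  T  T  |  T
F  T  T  F  F  |  T
F  T  T  F  T  |  T
F  T  T  T  F  |  T
F  T  T  T  T  |  T
T  F  F  F  F  |  T
T  F  F  F  T  |  T
T  F  F  T  F  |  T
T  F  F  T  T  |  F
T  F  T  F  F  |  T
T  F  T  F  T  |  T
T  F  T  T  F  |  T
T  F  T  T  T  |  T
T  T  F  F  F  |  T
T  T  F  F  T  |  T
T  T  F  T  F  |  T
T  T  F  T  T  |  F
T  T  T  F  F  |  T
T  T  T  F  T  |  T
T  T  T  T  F  |  T
T  T  T  T  T  |  T
The formula is true on 28 of the 32 rows.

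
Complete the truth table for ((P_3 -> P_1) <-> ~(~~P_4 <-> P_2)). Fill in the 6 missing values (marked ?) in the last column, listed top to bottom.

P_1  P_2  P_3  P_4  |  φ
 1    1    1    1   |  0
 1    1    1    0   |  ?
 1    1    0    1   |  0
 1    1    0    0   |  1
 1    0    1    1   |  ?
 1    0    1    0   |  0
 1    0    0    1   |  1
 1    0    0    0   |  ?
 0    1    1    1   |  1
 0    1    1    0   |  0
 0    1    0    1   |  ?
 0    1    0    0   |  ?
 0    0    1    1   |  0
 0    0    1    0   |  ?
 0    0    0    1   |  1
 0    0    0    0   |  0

Row P_1=1, P_2=1, P_3=1, P_4=0: (P_3 -> P_1) = 1, ~(~~P_4 <-> P_2) = 1, so the formula = 1.
Row P_1=1, P_2=0, P_3=1, P_4=1: (P_3 -> P_1) = 1, ~(~~P_4 <-> P_2) = 1, so the formula = 1.
Row P_1=1, P_2=0, P_3=0, P_4=0: (P_3 -> P_1) = 1, ~(~~P_4 <-> P_2) = 0, so the formula = 0.
Row P_1=0, P_2=1, P_3=0, P_4=1: (P_3 -> P_1) = 1, ~(~~P_4 <-> P_2) = 0, so the formula = 0.
Row P_1=0, P_2=1, P_3=0, P_4=0: (P_3 -> P_1) = 1, ~(~~P_4 <-> P_2) = 1, so the formula = 1.
Row P_1=0, P_2=0, P_3=1, P_4=0: (P_3 -> P_1) = 0, ~(~~P_4 <-> P_2) = 0, so the formula = 1.

1, 1, 0, 0, 1, 1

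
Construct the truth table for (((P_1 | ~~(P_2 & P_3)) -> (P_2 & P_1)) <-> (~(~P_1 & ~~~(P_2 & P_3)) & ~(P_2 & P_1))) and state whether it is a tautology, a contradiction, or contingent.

contradiction

P_1  P_2  P_3     (P_2 & P_3)  ~(P_2 & P_3)  ~~(P_2 & P_3)  (P_1 | ~~(P_2 & P_3))  (P_2 & P_1)  ~P_1  ~~~(P_2 & P_3)  (~P_1 & ~~~(P_2 & P_3))  ~(~P_1 & ~~~(P_2 & P_3))  ~(P_2 & P_1)  φ
 F    F    F           F            T              F                  F                 F        T          T                    T                        F                   T        F
 F    F    T           F            T              F                  F                 F        T          T                    T                        F                   T        F
 F    T    F           F            T              F                  F                 F        T          T                    T                        F                   T        F
 F    T    T           T            F              T                  T                 F        T          F                    F                        T                   T        F
 T    F    F           F            T              F                  T                 F        F          T                    F                        T                   T        F
 T    F    T           F            T              F                  T                 F        F          T                    F                        T                   T        F
 T    T    F           F            T              F                  T                 T        F          T                    F                        T                   F        F
 T    T    T           T            F              T                  T                 T        F          F                    F                        T                   F        F
Every row is F, so the formula is a contradiction.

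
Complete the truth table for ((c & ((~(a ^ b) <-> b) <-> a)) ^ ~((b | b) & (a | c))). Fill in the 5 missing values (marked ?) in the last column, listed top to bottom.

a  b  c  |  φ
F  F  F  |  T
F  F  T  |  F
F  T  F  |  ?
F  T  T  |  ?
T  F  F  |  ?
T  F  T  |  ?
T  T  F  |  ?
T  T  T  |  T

T, T, T, F, F

Row a=F, b=T, c=F: (c & ((~(a ^ b) <-> b) <-> a)) = F, ~((b | b) & (a | c)) = T, so the formula = T.
Row a=F, b=T, c=T: (c & ((~(a ^ b) <-> b) <-> a)) = T, ~((b | b) & (a | c)) = F, so the formula = T.
Row a=T, b=F, c=F: (c & ((~(a ^ b) <-> b) <-> a)) = F, ~((b | b) & (a | c)) = T, so the formula = T.
Row a=T, b=F, c=T: (c & ((~(a ^ b) <-> b) <-> a)) = T, ~((b | b) & (a | c)) = T, so the formula = F.
Row a=T, b=T, c=F: (c & ((~(a ^ b) <-> b) <-> a)) = F, ~((b | b) & (a | c)) = F, so the formula = F.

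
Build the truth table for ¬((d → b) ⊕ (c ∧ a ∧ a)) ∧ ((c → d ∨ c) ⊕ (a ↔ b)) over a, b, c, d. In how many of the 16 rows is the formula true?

2

a  b  c  d  |  (d → b)  (c ∧ a)  ((c ∧ a) ∧ a)  ((d → b) ⊕ ((c ∧ a) ∧ a))  ¬((d → b) ⊕ ((c ∧ a) ∧ a))  (d ∨ c)  (c → (d ∨ c))  (a ↔ b)  ((c → (d ∨ c)) ⊕ (a ↔ b))  φ
1  1  1  1  |     1        1           1                    0                          1                  1           1           1                 0              0
1  1  1  0  |     1        1           1                    0                          1                  1           1           1                 0              0
1  1  0  1  |     1        0           0                    1                          0                  1           1           1                 0              0
1  1  0  0  |     1        0           0                    1                          0                  0           1           1                 0              0
1  0  1  1  |     0        1           1                    1                          0                  1           1           0                 1              0
1  0  1  0  |     1        1           1                    0                          1                  1           1           0                 1              1
1  0  0  1  |     0        0           0                    0                          1                  1           1           0                 1              1
1  0  0  0  |     1        0           0                    1                          0                  0           1           0                 1              0
0  1  1  1  |     1        0           0                    1                          0                  1           1           0                 1              0
0  1  1  0  |     1        0           0                    1                          0                  1           1           0                 1              0
0  1  0  1  |     1        0           0                    1                          0                  1           1           0                 1              0
0  1  0  0  |     1        0           0                    1                          0                  0           1           0                 1              0
0  0  1  1  |     0        0           0                    0                          1                  1           1           1                 0              0
0  0  1  0  |     1        0           0                    1                          0                  1           1           1                 0              0
0  0  0  1  |     0        0           0                    0                          1                  1           1           1                 0              0
0  0  0  0  |     1        0           0                    1                          0                  0           1           1                 0              0
The formula is true on 2 of the 16 rows.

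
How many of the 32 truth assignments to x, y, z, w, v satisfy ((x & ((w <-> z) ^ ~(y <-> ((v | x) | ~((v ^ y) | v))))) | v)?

x | y | z | w | v || φ
0 | 0 | 0 | 0 | 0 || 0
0 | 0 | 0 | 0 | 1 || 1
0 | 0 | 0 | 1 | 0 || 0
0 | 0 | 0 | 1 | 1 || 1
0 | 0 | 1 | 0 | 0 || 0
0 | 0 | 1 | 0 | 1 || 1
0 | 0 | 1 | 1 | 0 || 0
0 | 0 | 1 | 1 | 1 || 1
0 | 1 | 0 | 0 | 0 || 0
0 | 1 | 0 | 0 | 1 || 1
0 | 1 | 0 | 1 | 0 || 0
0 | 1 | 0 | 1 | 1 || 1
0 | 1 | 1 | 0 | 0 || 0
0 | 1 | 1 | 0 | 1 || 1
0 | 1 | 1 | 1 | 0 || 0
0 | 1 | 1 | 1 | 1 || 1
1 | 0 | 0 | 0 | 0 || 0
1 | 0 | 0 | 0 | 1 || 1
1 | 0 | 0 | 1 | 0 || 1
1 | 0 | 0 | 1 | 1 || 1
1 | 0 | 1 | 0 | 0 || 1
1 | 0 | 1 | 0 | 1 || 1
1 | 0 | 1 | 1 | 0 || 0
1 | 0 | 1 | 1 | 1 || 1
1 | 1 | 0 | 0 | 0 || 1
1 | 1 | 0 | 0 | 1 || 1
1 | 1 | 0 | 1 | 0 || 0
1 | 1 | 0 | 1 | 1 || 1
1 | 1 | 1 | 0 | 0 || 0
1 | 1 | 1 | 0 | 1 || 1
1 | 1 | 1 | 1 | 0 || 1
1 | 1 | 1 | 1 | 1 || 1
The formula is true on 20 of the 32 rows.

20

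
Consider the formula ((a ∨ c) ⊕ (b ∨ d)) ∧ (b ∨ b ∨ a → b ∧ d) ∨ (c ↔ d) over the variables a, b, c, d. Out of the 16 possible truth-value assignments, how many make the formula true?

11

a | b | c | d | (a ∨ c) | (b ∨ d) | ((a ∨ c) ⊕ (b ∨ d)) | (b ∨ a) | (b ∨ (b ∨ a)) | (b ∧ d) | ((b ∨ (b ∨ a)) → (b ∧ d)) | (c ↔ d) | φ
- | - | - | - | ------- | ------- | ------------------- | ------- | ------------- | ------- | ------------------------- | ------- | -
T | T | T | T |    T    |    T    |          F          |    T    |       T       |    T    |             T             |    T    | T
T | T | T | F |    T    |    T    |          F          |    T    |       T       |    F    |             F             |    F    | F
T | T | F | T |    T    |    T    |          F          |    T    |       T       |    T    |             T             |    F    | F
T | T | F | F |    T    |    T    |          F          |    T    |       T       |    F    |             F             |    T    | T
T | F | T | T |    T    |    T    |          F          |    T    |       T       |    F    |             F             |    T    | T
T | F | T | F |    T    |    F    |          T          |    T    |       T       |    F    |             F             |    F    | F
T | F | F | T |    T    |    T    |          F          |    T    |       T       |    F    |             F             |    F    | F
T | F | F | F |    T    |    F    |          T          |    T    |       T       |    F    |             F             |    T    | T
F | T | T | T |    T    |    T    |          F          |    T    |       T       |    T    |             T             |    T    | T
F | T | T | F |    T    |    T    |          F          |    T    |       T       |    F    |             F             |    F    | F
F | T | F | T |    F    |    T    |          T          |    T    |       T       |    T    |             T             |    F    | T
F | T | F | F |    F    |    T    |          T          |    T    |       T       |    F    |             F             |    T    | T
F | F | T | T |    T    |    T    |          F          |    F    |       F       |    F    |             T             |    T    | T
F | F | T | F |    T    |    F    |          T          |    F    |       F       |    F    |             T             |    F    | T
F | F | F | T |    F    |    T    |          T          |    F    |       F       |    F    |             T             |    F    | T
F | F | F | F |    F    |    F    |          F          |    F    |       F       |    F    |             T             |    T    | T
The formula is true on 11 of the 16 rows.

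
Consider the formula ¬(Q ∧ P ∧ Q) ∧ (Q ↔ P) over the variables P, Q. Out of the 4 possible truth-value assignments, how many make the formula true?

P | Q || (Q ∧ P ∧ Q) | ¬(Q ∧ P ∧ Q) | (Q ↔ P) | (¬(Q ∧ P ∧ Q) ∧ (Q ↔ P))
0 | 0 ||      0      |      1       |    1    |            1            
0 | 1 ||      0      |      1       |    0    |            0            
1 | 0 ||      0      |      1       |    0    |            0            
1 | 1 ||      1      |      0       |    1    |            0            
The formula is true on 1 of the 4 rows.

1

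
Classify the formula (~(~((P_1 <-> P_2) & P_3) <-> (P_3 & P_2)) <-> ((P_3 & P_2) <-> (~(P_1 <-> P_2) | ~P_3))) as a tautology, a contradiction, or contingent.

contradiction

P_1 | P_2 | P_3 | φ
--- | --- | --- | -
 F  |  F  |  F  | F
 F  |  F  |  T  | F
 F  |  T  |  F  | F
 F  |  T  |  T  | F
 T  |  F  |  F  | F
 T  |  F  |  T  | F
 T  |  T  |  F  | F
 T  |  T  |  T  | F
Every row is F, so the formula is a contradiction.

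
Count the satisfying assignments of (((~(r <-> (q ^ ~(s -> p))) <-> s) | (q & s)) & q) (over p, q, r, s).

6

  p      q      r      s    |  (s -> p)  ~(s -> p)  (q ^ ~(s -> p))  (r <-> (q ^ ~(s -> p)))  ~(r <-> (q ^ ~(s -> p)))  (q & s)    φ  
False  False  False  False  |    True      False         False                 True                    False             False   False
False  False  False   True  |   False       True          True                False                     True             False   False
False  False   True  False  |    True      False         False                False                     True             False   False
False  False   True   True  |   False       True          True                 True                    False             False   False
False   True  False  False  |    True      False          True                False                     True             False   False
False   True  False   True  |   False       True         False                 True                    False              True    True
False   True   True  False  |    True      False          True                 True                    False             False    True
False   True   True   True  |   False       True         False                False                     True              True    True
 True  False  False  False  |    True      False         False                 True                    False             False   False
 True  False  False   True  |    True      False         False                 True                    False             False   False
 True  False   True  False  |    True      False         False                False                     True             False   False
 True  False   True   True  |    True      False         False                False                     True             False   False
 True   True  False  False  |    True      False          True                False                     True             False   False
 True   True  False   True  |    True      False          True                False                     True              True    True
 True   True   True  False  |    True      False          True                 True                    False             False    True
 True   True   True   True  |    True      False          True                 True                    False              True    True
The formula is true on 6 of the 16 rows.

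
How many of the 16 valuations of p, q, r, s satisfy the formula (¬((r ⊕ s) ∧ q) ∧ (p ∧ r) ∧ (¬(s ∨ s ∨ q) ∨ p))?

p  q  r  s  |  φ
T  T  T  T  |  T
T  T  T  F  |  F
T  T  F  T  |  F
T  T  F  F  |  F
T  F  T  T  |  T
T  F  T  F  |  T
T  F  F  T  |  F
T  F  F  F  |  F
F  T  T  T  |  F
F  T  T  F  |  F
F  T  F  T  |  F
F  T  F  F  |  F
F  F  T  T  |  F
F  F  T  F  |  F
F  F  F  T  |  F
F  F  F  F  |  F
The formula is true on 3 of the 16 rows.

3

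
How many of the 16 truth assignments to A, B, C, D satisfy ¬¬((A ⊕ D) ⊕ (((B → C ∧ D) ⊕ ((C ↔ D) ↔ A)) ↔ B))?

6

  A   |   B   |   C   |   D   || (A ⊕ D) | (C ∧ D) | (B → (C ∧ D)) | (C ↔ D) | ((C ↔ D) ↔ A) |   φ  
False | False | False | False ||  False  |  False  |      True     |   True  |     False     | False
False | False | False |  True ||   True  |  False  |      True     |  False  |      True     | False
False | False |  True | False ||  False  |  False  |      True     |  False  |      True     |  True
False | False |  True |  True ||   True  |   True  |      True     |   True  |     False     |  True
False |  True | False | False ||  False  |  False  |     False     |   True  |     False     | False
False |  True | False |  True ||   True  |  False  |     False     |  False  |      True     | False
False |  True |  True | False ||  False  |  False  |     False     |  False  |      True     |  True
False |  True |  True |  True ||   True  |   True  |      True     |   True  |     False     | False
 True | False | False | False ||   True  |  False  |      True     |   True  |      True     | False
 True | False | False |  True ||  False  |  False  |      True     |  False  |     False     | False
 True | False |  True | False ||   True  |  False  |      True     |  False  |     False     |  True
 True | False |  True |  True ||  False  |   True  |      True     |   True  |      True     |  True
 True |  True | False | False ||   True  |  False  |     False     |   True  |      True     | False
 True |  True | False |  True ||  False  |  False  |     False     |  False  |     False     | False
 True |  True |  True | False ||   True  |  False  |     False     |  False  |     False     |  True
 True |  True |  True |  True ||  False  |   True  |      True     |   True  |      True     | False
The formula is true on 6 of the 16 rows.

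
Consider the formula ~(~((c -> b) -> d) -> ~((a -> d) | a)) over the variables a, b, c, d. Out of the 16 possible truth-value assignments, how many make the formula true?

  a   |   b   |   c   |   d   ||   φ  
 True |  True |  True |  True || False
 True |  True |  True | False ||  True
 True |  True | False |  True || False
 True |  True | False | False ||  True
 True | False |  True |  True || False
 True | False |  True | False || False
 True | False | False |  True || False
 True | False | False | False ||  True
False |  True |  True |  True || False
False |  True |  True | False ||  True
False |  True | False |  True || False
False |  True | False | False ||  True
False | False |  True |  True || False
False | False |  True | False || False
False | False | False |  True || False
False | False | False | False ||  True
The formula is true on 6 of the 16 rows.

6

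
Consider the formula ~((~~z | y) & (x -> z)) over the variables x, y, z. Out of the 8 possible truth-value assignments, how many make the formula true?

x  y  z     ~((~~z | y) & (x -> z))
1  1  1                0           
1  1  0                1           
1  0  1                0           
1  0  0                1           
0  1  1                0           
0  1  0                0           
0  0  1                0           
0  0  0                1           
The formula is true on 3 of the 8 rows.

3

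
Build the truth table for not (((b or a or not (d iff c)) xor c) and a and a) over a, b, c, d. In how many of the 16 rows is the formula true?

  a      b      c      d    |  (d iff c)  not (d iff c)  (b or a or not (d iff c))    φ  
 True   True   True   True  |     True        False                 True             True
 True   True   True  False  |    False         True                 True             True
 True   True  False   True  |    False         True                 True            False
 True   True  False  False  |     True        False                 True            False
 True  False   True   True  |     True        False                 True             True
 True  False   True  False  |    False         True                 True             True
 True  False  False   True  |    False         True                 True            False
 True  False  False  False  |     True        False                 True            False
False   True   True   True  |     True        False                 True             True
False   True   True  False  |    False         True                 True             True
False   True  False   True  |    False         True                 True             True
False   True  False  False  |     True        False                 True             True
False  False   True   True  |     True        False                False             True
False  False   True  False  |    False         True                 True             True
False  False  False   True  |    False         True                 True             True
False  False  False  False  |     True        False                False             True
The formula is true on 12 of the 16 rows.

12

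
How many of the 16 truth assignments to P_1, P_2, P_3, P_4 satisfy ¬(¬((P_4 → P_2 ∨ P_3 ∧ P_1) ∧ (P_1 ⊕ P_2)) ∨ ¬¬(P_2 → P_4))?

2

P_1  P_2  P_3  P_4  |  φ
 T    T    T    T   |  F
 T    T    T    F   |  F
 T    T    F    T   |  F
 T    T    F    F   |  F
 T    F    T    T   |  F
 T    F    T    F   |  F
 T    F    F    T   |  F
 T    F    F    F   |  F
 F    T    T    T   |  F
 F    T    T    F   |  T
 F    T    F    T   |  F
 F    T    F    F   |  T
 F    F    T    T   |  F
 F    F    T    F   |  F
 F    F    F    T   |  F
 F    F    F    F   |  F
The formula is true on 2 of the 16 rows.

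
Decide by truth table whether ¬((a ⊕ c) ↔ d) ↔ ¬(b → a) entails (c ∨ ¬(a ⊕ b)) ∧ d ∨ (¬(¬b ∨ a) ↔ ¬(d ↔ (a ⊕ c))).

  a   |   b   |   c   |   d   ||   φ   |   ψ  
False | False | False | False ||  True |  True
False | False | False |  True || False |  True
False | False |  True | False || False | False
False | False |  True |  True ||  True |  True
False |  True | False | False || False | False
False |  True | False |  True ||  True |  True
False |  True |  True | False ||  True |  True
False |  True |  True |  True || False |  True
 True | False | False | False || False | False
 True | False | False |  True ||  True |  True
 True | False |  True | False ||  True |  True
 True | False |  True |  True || False |  True
 True |  True | False | False || False | False
 True |  True | False |  True ||  True |  True
 True |  True |  True | False ||  True |  True
 True |  True |  True |  True || False |  True
In every row where φ is true, ψ is also true, so φ ⊨ ψ.

yes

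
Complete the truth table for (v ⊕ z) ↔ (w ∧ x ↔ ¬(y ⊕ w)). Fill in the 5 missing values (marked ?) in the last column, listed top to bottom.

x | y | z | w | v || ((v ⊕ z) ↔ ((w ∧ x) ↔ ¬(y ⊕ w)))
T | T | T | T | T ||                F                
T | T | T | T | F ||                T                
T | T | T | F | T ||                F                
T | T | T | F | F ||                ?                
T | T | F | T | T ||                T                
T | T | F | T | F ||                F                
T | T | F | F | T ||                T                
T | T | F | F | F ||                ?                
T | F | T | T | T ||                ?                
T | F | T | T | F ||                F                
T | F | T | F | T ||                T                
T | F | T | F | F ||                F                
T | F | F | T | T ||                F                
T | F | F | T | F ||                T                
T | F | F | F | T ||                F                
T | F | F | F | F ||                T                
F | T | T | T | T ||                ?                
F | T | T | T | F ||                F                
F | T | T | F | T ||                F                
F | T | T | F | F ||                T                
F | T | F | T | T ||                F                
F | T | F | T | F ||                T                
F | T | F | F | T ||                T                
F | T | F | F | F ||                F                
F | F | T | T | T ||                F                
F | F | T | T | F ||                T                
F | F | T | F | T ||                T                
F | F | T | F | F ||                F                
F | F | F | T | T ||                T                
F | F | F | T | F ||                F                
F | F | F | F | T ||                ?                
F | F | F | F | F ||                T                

Row x=T, y=T, z=T, w=F, v=F: (v ⊕ z) = T, (w ∧ x ↔ ¬(y ⊕ w)) = T, so ((v ⊕ z) ↔ ((w ∧ x) ↔ ¬(y ⊕ w))) = T.
Row x=T, y=T, z=F, w=F, v=F: (v ⊕ z) = F, (w ∧ x ↔ ¬(y ⊕ w)) = T, so ((v ⊕ z) ↔ ((w ∧ x) ↔ ¬(y ⊕ w))) = F.
Row x=T, y=F, z=T, w=T, v=T: (v ⊕ z) = F, (w ∧ x ↔ ¬(y ⊕ w)) = F, so ((v ⊕ z) ↔ ((w ∧ x) ↔ ¬(y ⊕ w))) = T.
Row x=F, y=T, z=T, w=T, v=T: (v ⊕ z) = F, (w ∧ x ↔ ¬(y ⊕ w)) = F, so ((v ⊕ z) ↔ ((w ∧ x) ↔ ¬(y ⊕ w))) = T.
Row x=F, y=F, z=F, w=F, v=T: (v ⊕ z) = T, (w ∧ x ↔ ¬(y ⊕ w)) = F, so ((v ⊕ z) ↔ ((w ∧ x) ↔ ¬(y ⊕ w))) = F.

T, F, T, T, F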